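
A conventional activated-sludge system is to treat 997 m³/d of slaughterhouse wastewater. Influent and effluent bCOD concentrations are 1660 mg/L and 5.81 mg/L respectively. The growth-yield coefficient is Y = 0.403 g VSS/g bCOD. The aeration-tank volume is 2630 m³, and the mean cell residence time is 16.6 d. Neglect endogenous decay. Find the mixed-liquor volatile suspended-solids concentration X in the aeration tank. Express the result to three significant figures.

X ≈ 4200 mg/L

Without decay, X = Y Q (S₀−S) θ_c / V = 0.403 × 997 × (1660 − 5.81) × 16.6 / 2630 = 4195 mg/L.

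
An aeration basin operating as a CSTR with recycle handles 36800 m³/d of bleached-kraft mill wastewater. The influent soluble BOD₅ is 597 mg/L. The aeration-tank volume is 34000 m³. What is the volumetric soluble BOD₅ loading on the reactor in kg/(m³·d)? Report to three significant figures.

Volumetric loading L_v = Q·S₀ / V = 36800 × 597 g/m³ / 34000 m³ = 646.2 g/(m³·d) = 0.6462 kg soluble BOD₅/(m³·d).

L_v ≈ 0.646 kg soluble BOD₅/(m³·d)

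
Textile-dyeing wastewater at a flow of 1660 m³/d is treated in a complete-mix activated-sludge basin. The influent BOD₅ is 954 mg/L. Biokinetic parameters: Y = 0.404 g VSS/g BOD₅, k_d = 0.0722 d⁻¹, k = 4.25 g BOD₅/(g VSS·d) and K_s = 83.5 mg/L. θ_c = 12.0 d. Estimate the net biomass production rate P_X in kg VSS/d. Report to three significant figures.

For a completely mixed reactor with recycle the Lawrence–McCarty relation gives S = K_s·(1 + k_d·θ_c) / [θ_c·(Y·k − k_d) − 1] = 83.5 × (1 + 0.0722 × 12.0) / [12.0 × (0.404 × 4.25 − 0.0722) − 1] = 155.8 / 18.74 = 8.317 mg/L.
Correct the yield for decay: Y_obs = Y/(1 + k_d θ_c) = 0.404 / (1 + 0.0722 × 12.0) = 0.404 / 1.866 = 0.2165.
Substrate removed = Q·(S₀ − S) = 1660 m³/d × (954 − 8.32) g/m³ = 1.57×10^6 g/d = 1570 kg/d.
Biomass produced: P_X = Y_obs·Q·ΔS = 0.2165 × 1570 ≈ 339.8 kg VSS/d.

P_X ≈ 340 kg VSS/d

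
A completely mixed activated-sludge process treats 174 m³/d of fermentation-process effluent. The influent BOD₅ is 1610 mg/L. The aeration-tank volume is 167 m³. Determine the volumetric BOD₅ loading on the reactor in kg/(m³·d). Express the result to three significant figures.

L_v ≈ 1.68 kg BOD₅/(m³·d)

Applied BOD₅ load per unit volume = Q·S₀/V = (174 × 1610/1000)/167.0 = 1.677 kg BOD₅·m⁻³·d⁻¹.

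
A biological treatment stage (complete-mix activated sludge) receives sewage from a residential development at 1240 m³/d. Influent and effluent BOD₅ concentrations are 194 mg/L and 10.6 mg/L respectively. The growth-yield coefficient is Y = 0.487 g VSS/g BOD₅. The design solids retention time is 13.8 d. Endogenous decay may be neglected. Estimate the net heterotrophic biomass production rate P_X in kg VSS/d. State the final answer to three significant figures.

With endogenous decay neglected, the observed yield equals the true yield: Y_obs = Y = 0.487 g VSS/g BOD₅.
ΔS = 194 − 10.6 = 183.4 mg/L, so the substrate removal rate is 1240 × 183.4/1000 = 227.4 kg BOD₅/d.
P_X = Y_obs · Q(S₀ − S) = 0.4870 × 227.4 = 110.8 kg VSS/d.

P_X ≈ 111 kg VSS/d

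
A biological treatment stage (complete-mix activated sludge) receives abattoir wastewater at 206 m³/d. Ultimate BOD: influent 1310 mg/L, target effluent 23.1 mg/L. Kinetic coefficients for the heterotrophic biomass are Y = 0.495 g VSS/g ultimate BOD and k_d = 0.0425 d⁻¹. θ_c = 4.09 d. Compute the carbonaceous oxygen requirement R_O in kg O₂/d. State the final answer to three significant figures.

Correct the yield for decay: Y_obs = Y/(1 + k_d θ_c) = 0.495 / (1 + 0.0425 × 4.09) = 0.495 / 1.174 = 0.4217.
Q·(S₀ − S) = 206 × (1310 − 23.1) × 10⁻³ = 265.1 kg/d removed.
Net sludge production P_X = 0.4217 × 265.1 = 111.8 kg VSS/d.
Carbonaceous O₂ demand = substrate oxidised − cell-mass equivalent = 265.1 − 1.42 × 111.8 = 106.4 kg O₂/d.

R_O ≈ 106 kg O₂/d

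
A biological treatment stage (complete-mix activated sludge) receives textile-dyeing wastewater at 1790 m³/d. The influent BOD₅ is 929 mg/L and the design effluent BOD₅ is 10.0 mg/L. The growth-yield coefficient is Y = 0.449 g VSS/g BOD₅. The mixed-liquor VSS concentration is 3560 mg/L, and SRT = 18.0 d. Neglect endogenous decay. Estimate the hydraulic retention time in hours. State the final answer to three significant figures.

τ ≈ 50.1 h

With k_d = 0 the design equation reduces to V = Y Q (S₀−S) θ_c / X = 0.449 × 1790 × (929 − 10.0) × 18.0 / 3560 = 3735 m³.
HRT = V/Q = 3735 m³ / 1790 m³·d⁻¹ = 2.086 d × 24 = 50.07 h.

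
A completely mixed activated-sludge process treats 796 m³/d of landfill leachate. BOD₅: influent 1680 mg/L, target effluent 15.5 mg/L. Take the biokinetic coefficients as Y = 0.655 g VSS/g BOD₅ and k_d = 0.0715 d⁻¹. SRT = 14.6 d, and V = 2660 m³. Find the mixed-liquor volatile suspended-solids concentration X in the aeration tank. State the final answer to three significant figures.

X ≈ 2330 mg/L

Solving the biomass balance for X: X = Y Q (S₀−S) θ_c / [V (1+k_d θ_c)] = 0.655 × 796 × (1680 − 15.5) × 14.6 / [2660 × (1 + 0.0715 × 14.6)] = 2331 mg/L.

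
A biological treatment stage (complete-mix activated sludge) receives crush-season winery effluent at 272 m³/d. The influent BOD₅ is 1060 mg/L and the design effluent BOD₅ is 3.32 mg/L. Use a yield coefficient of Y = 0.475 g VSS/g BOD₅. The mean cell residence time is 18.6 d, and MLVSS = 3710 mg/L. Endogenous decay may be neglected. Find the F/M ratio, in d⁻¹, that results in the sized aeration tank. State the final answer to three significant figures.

Biomass mass balance (decay neglected): V·X = Y·Q·(S₀ − S)·θ_c, so V = 0.475 × 272 × (1060 − 3.32) × 18.6 / 3710 = 684.5 m³.
F/M = applied load / biomass = Q·S₀/(V·X) = 272 × 1060 / (684.5 × 3710) = 0.1135 d⁻¹.

F/M ≈ 0.114 d⁻¹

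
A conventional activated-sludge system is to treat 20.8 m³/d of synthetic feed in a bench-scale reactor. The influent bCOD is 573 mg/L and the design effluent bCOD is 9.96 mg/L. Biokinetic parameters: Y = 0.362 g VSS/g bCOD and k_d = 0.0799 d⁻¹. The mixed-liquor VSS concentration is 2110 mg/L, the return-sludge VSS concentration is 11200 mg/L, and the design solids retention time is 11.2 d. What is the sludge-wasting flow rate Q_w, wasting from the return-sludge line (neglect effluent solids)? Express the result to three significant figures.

Q_w ≈ 0.200 m³/d

From the SRT design equation V = Y Q (S₀−S) θ_c / [X (1 + k_d θ_c)] = 0.362 × 20.8 × (573 − 9.96) × 11.2 / [2110 × (1 + 0.0799 × 11.2)] = 4.75×10^4 / 3998 = 11.88 m³.
Q_w = (V·X)/(θ_c X_r) = 11.88 × 2110 / (11.2 × 11200) = 0.1998 m³/d.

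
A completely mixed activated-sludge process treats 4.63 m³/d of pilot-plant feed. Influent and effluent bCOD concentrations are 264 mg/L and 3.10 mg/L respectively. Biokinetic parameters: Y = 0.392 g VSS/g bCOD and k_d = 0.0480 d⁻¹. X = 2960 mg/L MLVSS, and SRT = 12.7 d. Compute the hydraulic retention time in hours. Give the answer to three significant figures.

τ ≈ 6.54 h

Rearranging the biomass balance for a CMAS with decay, V = Y·Q·ΔS·θ_c / [X·(1+k_d θ_c)] = 0.392 × 4.63 × (264 − 3.10) × 12.7 / [2960 × (1 + 0.0480 × 12.7)] = 6.01×10^3 / 4764 = 1.262 m³.
Hydraulic retention time τ = V/Q = 1.262 / 4.63 = 0.2726 d = 6.543 h.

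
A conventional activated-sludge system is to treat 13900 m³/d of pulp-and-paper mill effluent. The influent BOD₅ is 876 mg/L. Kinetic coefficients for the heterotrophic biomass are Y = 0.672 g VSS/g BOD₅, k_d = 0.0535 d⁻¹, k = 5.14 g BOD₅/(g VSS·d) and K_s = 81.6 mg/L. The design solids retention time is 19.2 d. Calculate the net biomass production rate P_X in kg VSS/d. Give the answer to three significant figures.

For a completely mixed reactor with recycle the Lawrence–McCarty relation gives S = K_s·(1 + k_d·θ_c) / [θ_c·(Y·k − k_d) − 1] = 81.6 × (1 + 0.0535 × 19.2) / [19.2 × (0.672 × 5.14 − 0.0535) − 1] = 165.4 / 64.29 = 2.573 mg/L.
Observed yield with endogenous decay: Y_obs = Y / (1 + k_d·θ_c) = 0.672 / (1 + 0.0535 × 19.2) = 0.672 / 2.027 = 0.3315 g VSS/g BOD₅.
ΔS = 876 − 2.57 = 873.4 mg/L, so the substrate removal rate is 13900 × 873.4/1000 = 12141 kg BOD₅/d.
So the net sludge growth is P_X = 0.3315 × 12141 = 4025 kg VSS/d.

P_X ≈ 4020 kg VSS/d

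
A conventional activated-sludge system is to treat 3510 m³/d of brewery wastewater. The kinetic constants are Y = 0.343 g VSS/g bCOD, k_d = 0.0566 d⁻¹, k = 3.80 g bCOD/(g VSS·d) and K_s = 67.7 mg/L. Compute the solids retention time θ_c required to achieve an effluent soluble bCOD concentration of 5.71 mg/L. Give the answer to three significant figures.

Specific growth rate at S = 5.71 mg/L: μ = YkS/(K_s+S) = 0.343·3.80·5.71/(67.7+5.71) = 0.1014 d⁻¹.
Then 1/θ_c = μ − k_d = 0.1014 − 0.0566 = 0.04478 d⁻¹, giving θ_c = 22.33 d.

θ_c ≈ 22.3 d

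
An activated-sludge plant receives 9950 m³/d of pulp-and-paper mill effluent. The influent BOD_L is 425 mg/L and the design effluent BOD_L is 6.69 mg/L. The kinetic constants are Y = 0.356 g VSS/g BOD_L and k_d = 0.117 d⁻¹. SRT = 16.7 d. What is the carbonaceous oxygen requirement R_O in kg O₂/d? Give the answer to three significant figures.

R_O ≈ 3450 kg O₂/d

The observed yield is Y_obs = Y/(1 + k_d·θ_c) = 0.356 / (1 + 0.117 × 16.7) = 0.356 / 2.954 = 0.1205 g VSS per g BOD_L removed.
Mass of BOD_L removed per day: Q(S₀ − S) = 9950 × 418.3 g/m³ = 4162 kg/d.
Biomass synthesised: P_X = Y_obs × 4162 = 501.6 kg VSS/d.
Carbonaceous O₂ demand = substrate oxidised − cell-mass equivalent = 4162 − 1.42 × 501.6 = 3450 kg O₂/d.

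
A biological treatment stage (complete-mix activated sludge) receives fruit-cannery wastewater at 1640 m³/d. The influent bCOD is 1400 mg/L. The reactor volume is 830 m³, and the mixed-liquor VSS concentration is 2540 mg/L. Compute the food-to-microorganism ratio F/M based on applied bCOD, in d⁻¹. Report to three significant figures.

Food-to-microorganism ratio F/M = Q S₀ / (V X) = 1640 × 1400 / (830.0 × 2540) = 1.089 d⁻¹.

F/M ≈ 1.09 d⁻¹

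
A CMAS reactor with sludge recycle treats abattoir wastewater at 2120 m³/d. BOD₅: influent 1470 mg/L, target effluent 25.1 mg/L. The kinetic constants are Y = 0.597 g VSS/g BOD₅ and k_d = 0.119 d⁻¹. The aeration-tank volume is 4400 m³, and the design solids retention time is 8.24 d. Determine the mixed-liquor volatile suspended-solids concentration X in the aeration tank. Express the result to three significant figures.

X ≈ 1730 mg/L

X = Y·Q·ΔS·θ_c / [V·(1 + k_d θ_c)] = 0.597 × 2120 × (1470 − 25.1) × 8.24 / [4400 × (1 + 0.119 × 8.24)] = 1729 mg/L.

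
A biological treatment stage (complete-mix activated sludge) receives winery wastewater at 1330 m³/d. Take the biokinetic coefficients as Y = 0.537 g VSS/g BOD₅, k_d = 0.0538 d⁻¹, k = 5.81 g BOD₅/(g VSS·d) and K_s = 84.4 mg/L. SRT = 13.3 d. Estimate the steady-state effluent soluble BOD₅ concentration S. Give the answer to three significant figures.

Effluent substrate depends only on kinetics and SRT: S = K_s(1 + k_d θ_c) / [θ_c(Yk − k_d) − 1] = 84.4 × (1 + 0.0538 × 13.3) / [13.3 × (0.537 × 5.81 − 0.0538) − 1] = 144.8 / 39.78 = 3.640 mg/L.

S ≈ 3.64 mg/L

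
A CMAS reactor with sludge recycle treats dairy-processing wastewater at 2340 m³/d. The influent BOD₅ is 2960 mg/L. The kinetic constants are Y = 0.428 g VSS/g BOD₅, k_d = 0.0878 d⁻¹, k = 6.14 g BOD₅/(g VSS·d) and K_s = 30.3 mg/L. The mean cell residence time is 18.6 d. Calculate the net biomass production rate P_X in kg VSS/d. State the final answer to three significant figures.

P_X ≈ 1130 kg VSS/d

For a completely mixed reactor with recycle the Lawrence–McCarty relation gives S = K_s·(1 + k_d·θ_c) / [θ_c·(Y·k − k_d) − 1] = 30.3 × (1 + 0.0878 × 18.6) / [18.6 × (0.428 × 6.14 − 0.0878) − 1] = 79.78 / 46.25 = 1.725 mg/L.
Observed yield with endogenous decay: Y_obs = Y / (1 + k_d·θ_c) = 0.428 / (1 + 0.0878 × 18.6) = 0.428 / 2.633 = 0.1625 g VSS/g BOD₅.
Substrate removed = Q·(S₀ − S) = 2340 m³/d × (2960 − 1.73) g/m³ = 6.92×10^6 g/d = 6922 kg/d.
Net biomass production P_X = Y_obs × Q·(S₀ − S) = 0.1625 × 6922 = 1125 kg VSS/d.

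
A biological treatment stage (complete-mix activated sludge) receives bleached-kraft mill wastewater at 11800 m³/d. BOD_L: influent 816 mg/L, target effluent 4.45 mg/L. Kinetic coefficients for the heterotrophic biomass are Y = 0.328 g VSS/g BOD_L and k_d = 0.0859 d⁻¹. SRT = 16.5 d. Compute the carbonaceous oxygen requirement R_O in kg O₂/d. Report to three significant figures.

R_O ≈ 7730 kg O₂/d

Observed yield with endogenous decay: Y_obs = Y / (1 + k_d·θ_c) = 0.328 / (1 + 0.0859 × 16.5) = 0.328 / 2.417 = 0.1357 g VSS/g BOD_L.
ΔS = 816 − 4.45 = 811.5 mg/L, so the substrate removal rate is 11800 × 811.5/1000 = 9576 kg BOD_L/d.
Biomass synthesised: P_X = Y_obs × 9576 = 1299 kg VSS/d.
R_O = Q·ΔS − 1.42 P_X = 9576 − 1845 = 7731 kg O₂/d.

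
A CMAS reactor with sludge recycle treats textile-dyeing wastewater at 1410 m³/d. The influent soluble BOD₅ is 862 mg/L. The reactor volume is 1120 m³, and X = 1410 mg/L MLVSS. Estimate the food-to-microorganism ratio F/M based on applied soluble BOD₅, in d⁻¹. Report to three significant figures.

Food-to-microorganism ratio F/M = Q S₀ / (V X) = 1410 × 862 / (1120 × 1410) = 0.7696 d⁻¹.

F/M ≈ 0.770 d⁻¹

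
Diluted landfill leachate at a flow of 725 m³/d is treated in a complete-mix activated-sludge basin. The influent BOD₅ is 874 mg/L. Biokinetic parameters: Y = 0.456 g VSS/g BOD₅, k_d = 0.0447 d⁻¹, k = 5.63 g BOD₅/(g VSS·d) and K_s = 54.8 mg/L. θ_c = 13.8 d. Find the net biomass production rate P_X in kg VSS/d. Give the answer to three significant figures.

From the Monod/SRT balance for a CMAS, S = K_s·(1+k_d θ_c)/[θ_c·(Y k − k_d) − 1] = 54.8 × (1 + 0.0447 × 13.8) / [13.8 × (0.456 × 5.63 − 0.0447) − 1] = 88.60 / 33.81 = 2.621 mg/L.
Observed yield with endogenous decay: Y_obs = Y / (1 + k_d·θ_c) = 0.456 / (1 + 0.0447 × 13.8) = 0.456 / 1.617 = 0.2820 g VSS/g BOD₅.
Substrate removed = Q·(S₀ − S) = 725 m³/d × (874 − 2.62) g/m³ = 6.32×10^5 g/d = 631.8 kg/d.
So the net sludge growth is P_X = 0.2820 × 631.8 = 178.2 kg VSS/d.

P_X ≈ 178 kg VSS/d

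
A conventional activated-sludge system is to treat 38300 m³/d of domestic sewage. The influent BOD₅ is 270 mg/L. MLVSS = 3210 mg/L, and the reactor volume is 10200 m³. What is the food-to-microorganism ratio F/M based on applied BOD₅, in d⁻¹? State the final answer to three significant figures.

Food-to-microorganism ratio F/M = Q S₀ / (V X) = 38300 × 270 / (10200 × 3210) = 0.3158 d⁻¹.

F/M ≈ 0.316 d⁻¹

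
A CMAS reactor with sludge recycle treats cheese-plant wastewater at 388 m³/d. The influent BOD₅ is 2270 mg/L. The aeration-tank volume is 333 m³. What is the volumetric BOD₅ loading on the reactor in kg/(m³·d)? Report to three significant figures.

L_v = Q S₀ / V = 388 × 2270 × 10⁻³ / 333.0 = 2.645 kg/(m³·d).

L_v ≈ 2.64 kg BOD₅/(m³·d)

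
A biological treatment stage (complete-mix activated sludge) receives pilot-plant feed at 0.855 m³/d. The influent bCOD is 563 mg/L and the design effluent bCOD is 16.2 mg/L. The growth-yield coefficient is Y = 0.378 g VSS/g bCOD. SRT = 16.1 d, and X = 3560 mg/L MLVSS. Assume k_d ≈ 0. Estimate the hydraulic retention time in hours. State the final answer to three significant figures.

Biomass mass balance (decay neglected): V·X = Y·Q·(S₀ − S)·θ_c, so V = 0.378 × 0.855 × (563 − 16.2) × 16.1 / 3560 = 0.7992 m³.
τ = V/Q = 0.7992/0.855 = 0.9348 d, or 22.43 h.

τ ≈ 22.4 h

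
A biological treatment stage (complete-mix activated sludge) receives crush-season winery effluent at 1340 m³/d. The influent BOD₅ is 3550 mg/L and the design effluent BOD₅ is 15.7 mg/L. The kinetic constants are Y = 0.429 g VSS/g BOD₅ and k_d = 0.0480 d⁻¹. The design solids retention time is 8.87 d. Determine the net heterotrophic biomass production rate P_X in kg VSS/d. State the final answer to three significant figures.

Y_obs = Y / (1 + k_d θ_c) = 0.429 / (1 + 0.0480 × 8.87) = 0.429 / 1.426 = 0.3009.
Mass of BOD₅ removed per day: Q(S₀ − S) = 1340 × 3534 g/m³ = 4736 kg/d.
Net biomass production P_X = Y_obs × Q·(S₀ − S) = 0.3009 × 4736 = 1425 kg VSS/d.

P_X ≈ 1430 kg VSS/d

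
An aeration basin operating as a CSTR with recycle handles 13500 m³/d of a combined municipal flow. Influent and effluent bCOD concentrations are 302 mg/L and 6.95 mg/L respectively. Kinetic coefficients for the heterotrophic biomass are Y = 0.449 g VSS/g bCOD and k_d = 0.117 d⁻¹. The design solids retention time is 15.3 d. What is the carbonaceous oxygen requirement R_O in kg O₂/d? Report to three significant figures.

Y_obs = Y / (1 + k_d θ_c) = 0.449 / (1 + 0.117 × 15.3) = 0.449 / 2.790 = 0.1609.
Substrate removed = Q·(S₀ − S) = 13500 m³/d × (302 − 6.95) g/m³ = 3.98×10^6 g/d = 3983 kg/d.
Net sludge production P_X = 0.1609 × 3983 = 641.0 kg VSS/d.
Carbonaceous O₂ demand = substrate oxidised − cell-mass equivalent = 3983 − 1.42 × 641.0 = 3073 kg O₂/d.

R_O ≈ 3070 kg O₂/d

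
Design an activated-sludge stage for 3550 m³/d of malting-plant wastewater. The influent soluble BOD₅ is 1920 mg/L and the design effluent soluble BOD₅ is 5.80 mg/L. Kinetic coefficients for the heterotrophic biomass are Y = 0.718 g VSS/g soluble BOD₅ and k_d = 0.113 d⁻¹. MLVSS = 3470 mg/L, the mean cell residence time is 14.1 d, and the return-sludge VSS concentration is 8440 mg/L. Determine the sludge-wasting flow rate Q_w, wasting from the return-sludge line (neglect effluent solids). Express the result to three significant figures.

From the SRT design equation V = Y Q (S₀−S) θ_c / [X (1 + k_d θ_c)] = 0.718 × 3550 × (1920 − 5.80) × 14.1 / [3470 × (1 + 0.113 × 14.1)] = 6.88×10^7 / 8999 = 7645 m³.
θ_c = V·X/(Q_w·X_r) when wasting from the recycle, so Q_w = V·X/(θ_c·X_r) = 7645 × 3470 / (14.1 × 8440) = 222.9 m³/d.

Q_w ≈ 223 m³/d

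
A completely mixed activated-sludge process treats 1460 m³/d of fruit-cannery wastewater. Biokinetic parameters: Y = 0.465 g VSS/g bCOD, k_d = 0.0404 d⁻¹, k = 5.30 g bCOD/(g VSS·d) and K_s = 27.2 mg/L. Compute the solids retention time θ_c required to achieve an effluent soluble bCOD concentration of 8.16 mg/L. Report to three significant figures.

From 1/θ_c = Y·k·S/(K_s + S) − k_d: Y·k·S/(K_s+S) = 0.465 × 5.30 × 8.16 / (27.2 + 8.16) = 0.5687 d⁻¹.
Then 1/θ_c = μ − k_d = 0.5687 − 0.0404 = 0.5283 d⁻¹, giving θ_c = 1.893 d.

θ_c ≈ 1.89 d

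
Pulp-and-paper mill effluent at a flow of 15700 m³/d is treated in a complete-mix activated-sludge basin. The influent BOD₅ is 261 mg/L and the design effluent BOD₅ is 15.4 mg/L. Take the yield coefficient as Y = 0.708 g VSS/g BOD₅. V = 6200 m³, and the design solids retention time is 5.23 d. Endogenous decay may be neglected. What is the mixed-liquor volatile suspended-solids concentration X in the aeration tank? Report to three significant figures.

From V·X = Y·Q·(S₀ − S)·θ_c (decay neglected): X = 0.708 × 15700 × (261 − 15.4) × 5.23 / 6200 = 2303 mg/L.

X ≈ 2300 mg/L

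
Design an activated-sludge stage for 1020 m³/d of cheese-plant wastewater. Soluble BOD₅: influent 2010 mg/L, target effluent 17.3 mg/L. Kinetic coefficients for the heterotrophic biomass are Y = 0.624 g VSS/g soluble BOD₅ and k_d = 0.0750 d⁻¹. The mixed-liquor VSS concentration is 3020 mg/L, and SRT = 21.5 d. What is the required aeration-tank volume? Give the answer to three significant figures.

V ≈ 3460 m³

From the SRT design equation V = Y Q (S₀−S) θ_c / [X (1 + k_d θ_c)] = 0.624 × 1020 × (2010 − 17.3) × 21.5 / [3020 × (1 + 0.0750 × 21.5)] = 2.73×10^7 / 7890 = 3456 m³.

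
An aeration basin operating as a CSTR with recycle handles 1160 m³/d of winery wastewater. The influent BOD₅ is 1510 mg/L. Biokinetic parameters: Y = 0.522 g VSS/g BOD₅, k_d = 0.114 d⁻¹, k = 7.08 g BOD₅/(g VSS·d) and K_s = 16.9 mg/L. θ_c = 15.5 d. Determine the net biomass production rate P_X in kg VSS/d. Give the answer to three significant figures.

Effluent substrate depends only on kinetics and SRT: S = K_s(1 + k_d θ_c) / [θ_c(Yk − k_d) − 1] = 16.9 × (1 + 0.114 × 15.5) / [15.5 × (0.522 × 7.08 − 0.114) − 1] = 46.76 / 54.52 = 0.8578 mg/L.
Y_obs = Y / (1 + k_d θ_c) = 0.522 / (1 + 0.114 × 15.5) = 0.522 / 2.767 = 0.1887.
Q·(S₀ − S) = 1160 × (1510 − 0.858) × 10⁻³ = 1751 kg/d removed.
Biomass produced: P_X = Y_obs·Q·ΔS = 0.1887 × 1751 ≈ 330.3 kg VSS/d.

P_X ≈ 330 kg VSS/d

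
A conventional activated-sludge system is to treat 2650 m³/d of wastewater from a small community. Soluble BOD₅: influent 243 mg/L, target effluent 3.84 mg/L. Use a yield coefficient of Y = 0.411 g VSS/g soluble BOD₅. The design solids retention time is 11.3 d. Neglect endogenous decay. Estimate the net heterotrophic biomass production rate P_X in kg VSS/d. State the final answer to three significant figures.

P_X ≈ 260 kg VSS/d

Since k_d ≈ 0, Y_obs = Y = 0.411 g VSS/g soluble BOD₅.
Substrate removed = Q·(S₀ − S) = 2650 m³/d × (243 − 3.84) g/m³ = 6.34×10^5 g/d = 633.8 kg/d.
Net biomass production P_X = Y_obs × Q·(S₀ − S) = 0.4110 × 633.8 = 260.5 kg VSS/d.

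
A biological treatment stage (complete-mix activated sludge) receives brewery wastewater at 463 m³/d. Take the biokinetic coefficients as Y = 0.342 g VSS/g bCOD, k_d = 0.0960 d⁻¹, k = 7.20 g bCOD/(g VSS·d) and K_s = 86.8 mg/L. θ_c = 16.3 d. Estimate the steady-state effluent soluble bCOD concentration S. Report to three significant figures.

S ≈ 5.93 mg/L

From the Monod/SRT balance for a CMAS, S = K_s·(1+k_d θ_c)/[θ_c·(Y k − k_d) − 1] = 86.8 × (1 + 0.0960 × 16.3) / [16.3 × (0.342 × 7.20 − 0.0960) − 1] = 222.6 / 37.57 = 5.925 mg/L.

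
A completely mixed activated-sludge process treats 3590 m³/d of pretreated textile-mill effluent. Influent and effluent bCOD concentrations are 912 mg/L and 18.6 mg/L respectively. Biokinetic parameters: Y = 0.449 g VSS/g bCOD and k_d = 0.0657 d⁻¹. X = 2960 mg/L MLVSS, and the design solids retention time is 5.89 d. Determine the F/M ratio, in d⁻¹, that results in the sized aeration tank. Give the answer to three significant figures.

F/M ≈ 0.535 d⁻¹

Rearranging the biomass balance for a CMAS with decay, V = Y·Q·ΔS·θ_c / [X·(1+k_d θ_c)] = 0.449 × 3590 × (912 − 18.6) × 5.89 / [2960 × (1 + 0.0657 × 5.89)] = 8.48×10^6 / 4105 = 2066 m³.
F/M = Q·S₀ / (V·X) = 3590 × 912 / (2066 × 2960) = 0.5354 g bCOD·(g VSS·d)⁻¹.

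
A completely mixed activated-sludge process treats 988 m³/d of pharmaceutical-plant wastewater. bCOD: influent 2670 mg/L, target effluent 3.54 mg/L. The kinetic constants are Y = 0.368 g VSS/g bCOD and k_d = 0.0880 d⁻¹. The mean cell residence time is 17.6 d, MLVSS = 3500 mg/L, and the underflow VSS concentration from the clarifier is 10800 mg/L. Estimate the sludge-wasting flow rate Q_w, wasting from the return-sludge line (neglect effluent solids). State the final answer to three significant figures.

Rearranging the biomass balance for a CMAS with decay, V = Y·Q·ΔS·θ_c / [X·(1+k_d θ_c)] = 0.368 × 988 × (2670 − 3.54) × 17.6 / [3500 × (1 + 0.0880 × 17.6)] = 1.71×10^7 / 8921 = 1913 m³.
Q_w = (V·X)/(θ_c X_r) = 1913 × 3500 / (17.6 × 10800) = 35.22 m³/d.

Q_w ≈ 35.2 m³/d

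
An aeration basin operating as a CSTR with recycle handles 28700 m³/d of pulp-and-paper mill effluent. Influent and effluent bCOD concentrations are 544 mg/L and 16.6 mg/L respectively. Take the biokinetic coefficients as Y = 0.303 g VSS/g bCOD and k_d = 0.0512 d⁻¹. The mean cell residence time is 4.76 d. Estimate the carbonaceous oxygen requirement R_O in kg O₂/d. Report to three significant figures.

R_O ≈ 9900 kg O₂/d

Y_obs = Y / (1 + k_d θ_c) = 0.303 / (1 + 0.0512 × 4.76) = 0.303 / 1.244 = 0.2436.
Mass of bCOD removed per day: Q(S₀ − S) = 28700 × 527.4 g/m³ = 15136 kg/d.
P_X = Y_obs·Q·(S₀ − S) = 0.2436 × 15136 = 3688 kg VSS/d.
R_O = Q·ΔS − 1.42 P_X = 15136 − 5236 = 9900 kg O₂/d.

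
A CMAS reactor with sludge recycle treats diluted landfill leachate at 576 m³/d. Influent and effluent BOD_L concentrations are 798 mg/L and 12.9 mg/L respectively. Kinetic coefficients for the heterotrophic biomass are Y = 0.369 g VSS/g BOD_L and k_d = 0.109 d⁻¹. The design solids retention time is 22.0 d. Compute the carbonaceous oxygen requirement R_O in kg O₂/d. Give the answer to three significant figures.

Correct the yield for decay: Y_obs = Y/(1 + k_d θ_c) = 0.369 / (1 + 0.109 × 22.0) = 0.369 / 3.398 = 0.1086.
ΔS = 798 − 12.9 = 785.1 mg/L, so the substrate removal rate is 576 × 785.1/1000 = 452.2 kg BOD_L/d.
Biomass synthesised: P_X = Y_obs × 452.2 = 49.11 kg VSS/d.
Carbonaceous O₂ demand = substrate oxidised − cell-mass equivalent = 452.2 − 1.42 × 49.11 = 382.5 kg O₂/d.

R_O ≈ 382 kg O₂/d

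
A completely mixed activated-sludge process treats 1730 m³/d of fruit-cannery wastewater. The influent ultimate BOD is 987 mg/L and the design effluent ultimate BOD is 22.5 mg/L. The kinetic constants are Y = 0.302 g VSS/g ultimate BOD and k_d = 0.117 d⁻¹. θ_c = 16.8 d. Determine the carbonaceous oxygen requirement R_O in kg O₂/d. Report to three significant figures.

R_O ≈ 1430 kg O₂/d

Correct the yield for decay: Y_obs = Y/(1 + k_d θ_c) = 0.302 / (1 + 0.117 × 16.8) = 0.302 / 2.966 = 0.1018.
ΔS = 987 − 22.5 = 964.5 mg/L, so the substrate removal rate is 1730 × 964.5/1000 = 1669 kg ultimate BOD/d.
Biomass synthesised: P_X = Y_obs × 1669 = 169.9 kg VSS/d.
Carbonaceous O₂ demand = substrate oxidised − cell-mass equivalent = 1669 − 1.42 × 169.9 = 1427 kg O₂/d.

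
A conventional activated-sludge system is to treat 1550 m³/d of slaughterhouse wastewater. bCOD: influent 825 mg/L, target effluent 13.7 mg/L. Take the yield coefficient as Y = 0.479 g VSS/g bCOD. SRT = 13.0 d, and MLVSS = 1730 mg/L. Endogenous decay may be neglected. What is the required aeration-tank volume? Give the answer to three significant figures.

V ≈ 4530 m³

With k_d = 0 the design equation reduces to V = Y Q (S₀−S) θ_c / X = 0.479 × 1550 × (825 − 13.7) × 13.0 / 1730 = 4526 m³.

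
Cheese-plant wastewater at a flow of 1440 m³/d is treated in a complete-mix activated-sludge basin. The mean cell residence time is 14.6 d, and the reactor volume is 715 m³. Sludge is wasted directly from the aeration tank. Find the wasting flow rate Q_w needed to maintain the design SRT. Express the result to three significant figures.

For wasting at MLVSS concentration, Q_w = V/θ_c = 715.0/14.6 = 48.97 m³/d.

Q_w ≈ 49.0 m³/d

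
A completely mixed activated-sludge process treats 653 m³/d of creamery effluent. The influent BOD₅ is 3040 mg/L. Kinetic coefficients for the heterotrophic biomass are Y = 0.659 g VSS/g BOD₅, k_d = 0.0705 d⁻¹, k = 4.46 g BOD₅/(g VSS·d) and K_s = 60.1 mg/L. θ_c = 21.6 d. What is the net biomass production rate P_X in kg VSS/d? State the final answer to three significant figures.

P_X ≈ 518 kg VSS/d

For a completely mixed reactor with recycle the Lawrence–McCarty relation gives S = K_s·(1 + k_d·θ_c) / [θ_c·(Y·k − k_d) − 1] = 60.1 × (1 + 0.0705 × 21.6) / [21.6 × (0.659 × 4.46 − 0.0705) − 1] = 151.6 / 60.96 = 2.487 mg/L.
Y_obs = Y / (1 + k_d θ_c) = 0.659 / (1 + 0.0705 × 21.6) = 0.659 / 2.523 = 0.2612.
Substrate removed = Q·(S₀ − S) = 653 m³/d × (3040 − 2.49) g/m³ = 1.98×10^6 g/d = 1983 kg/d.
Biomass produced: P_X = Y_obs·Q·ΔS = 0.2612 × 1983 ≈ 518.1 kg VSS/d.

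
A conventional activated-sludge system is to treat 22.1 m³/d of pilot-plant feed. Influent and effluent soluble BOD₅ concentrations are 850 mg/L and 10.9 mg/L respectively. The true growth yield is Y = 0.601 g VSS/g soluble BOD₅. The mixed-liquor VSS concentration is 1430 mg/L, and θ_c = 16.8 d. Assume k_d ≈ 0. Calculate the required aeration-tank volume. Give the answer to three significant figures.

With k_d = 0 the design equation reduces to V = Y Q (S₀−S) θ_c / X = 0.601 × 22.1 × (850 − 10.9) × 16.8 / 1430 = 130.9 m³.

V ≈ 131 m³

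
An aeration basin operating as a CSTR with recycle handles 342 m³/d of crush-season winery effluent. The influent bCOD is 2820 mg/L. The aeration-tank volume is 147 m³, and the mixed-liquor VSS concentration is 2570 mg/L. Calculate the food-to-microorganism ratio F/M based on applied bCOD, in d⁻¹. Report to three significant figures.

F/M = applied load / biomass = Q·S₀/(V·X) = 342 × 2820 / (147.0 × 2570) = 2.553 d⁻¹.

F/M ≈ 2.55 d⁻¹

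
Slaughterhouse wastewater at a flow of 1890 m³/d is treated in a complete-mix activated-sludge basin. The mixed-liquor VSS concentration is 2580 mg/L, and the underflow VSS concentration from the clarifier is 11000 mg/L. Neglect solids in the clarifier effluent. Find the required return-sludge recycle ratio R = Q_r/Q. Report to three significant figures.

R ≈ 0.306

Solids balance on the clarifier gives (1+R)X = R·X_r, so R = X/(X_r − X) = 2580 / (11000 − 2580) = 0.3064.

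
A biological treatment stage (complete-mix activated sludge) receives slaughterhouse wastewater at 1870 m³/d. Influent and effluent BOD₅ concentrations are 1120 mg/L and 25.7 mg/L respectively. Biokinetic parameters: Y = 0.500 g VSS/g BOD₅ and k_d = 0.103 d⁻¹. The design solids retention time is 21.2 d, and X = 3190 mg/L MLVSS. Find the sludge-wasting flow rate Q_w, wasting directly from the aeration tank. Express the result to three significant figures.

Steady-state biomass mass balance: V·X·(1 + k_d·θ_c) = Y·Q·(S₀ − S)·θ_c, so V = 0.500 × 1870 × (1120 − 25.7) × 21.2 / [3190 × (1 + 0.103 × 21.2)] = 2.17×10^7 / 10156 = 2136 m³.
Wasting from the aeration tank: Q_w = V / θ_c = 2136 / 21.2 = 100.7 m³/d.

Q_w ≈ 101 m³/d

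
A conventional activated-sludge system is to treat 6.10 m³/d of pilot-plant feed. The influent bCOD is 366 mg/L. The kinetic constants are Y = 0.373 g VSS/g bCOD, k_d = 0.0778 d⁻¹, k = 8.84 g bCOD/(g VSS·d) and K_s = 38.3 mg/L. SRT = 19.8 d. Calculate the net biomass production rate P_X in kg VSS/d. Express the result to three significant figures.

Effluent substrate depends only on kinetics and SRT: S = K_s(1 + k_d θ_c) / [θ_c(Yk − k_d) − 1] = 38.3 × (1 + 0.0778 × 19.8) / [19.8 × (0.373 × 8.84 − 0.0778) − 1] = 97.30 / 62.75 = 1.551 mg/L.
Observed yield with endogenous decay: Y_obs = Y / (1 + k_d·θ_c) = 0.373 / (1 + 0.0778 × 19.8) = 0.373 / 2.540 = 0.1468 g VSS/g bCOD.
Substrate removed = Q·(S₀ − S) = 6.10 m³/d × (366 − 1.55) g/m³ = 2.22×10^3 g/d = 2.223 kg/d.
So the net sludge growth is P_X = 0.1468 × 2.223 = 0.3264 kg VSS/d.

P_X ≈ 0.326 kg VSS/d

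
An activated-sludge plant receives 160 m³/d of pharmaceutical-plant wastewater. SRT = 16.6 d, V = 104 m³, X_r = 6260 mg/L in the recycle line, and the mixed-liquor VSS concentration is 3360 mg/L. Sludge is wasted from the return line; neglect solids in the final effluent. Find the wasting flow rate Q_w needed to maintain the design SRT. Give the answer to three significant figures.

Q_w = (V·X)/(θ_c X_r) = 104.0 × 3360 / (16.6 × 6260) = 3.363 m³/d.

Q_w ≈ 3.36 m³/d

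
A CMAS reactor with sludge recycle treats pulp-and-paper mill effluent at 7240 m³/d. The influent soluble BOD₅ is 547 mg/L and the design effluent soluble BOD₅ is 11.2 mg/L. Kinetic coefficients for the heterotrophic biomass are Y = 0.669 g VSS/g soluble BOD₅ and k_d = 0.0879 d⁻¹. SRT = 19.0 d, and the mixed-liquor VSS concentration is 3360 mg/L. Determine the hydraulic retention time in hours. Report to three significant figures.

τ ≈ 18.2 h

Steady-state biomass mass balance: V·X·(1 + k_d·θ_c) = Y·Q·(S₀ − S)·θ_c, so V = 0.669 × 7240 × (547 − 11.2) × 19.0 / [3360 × (1 + 0.0879 × 19.0)] = 4.93×10^7 / 8972 = 5496 m³.
Hydraulic retention time τ = V/Q = 5496 / 7240 = 0.7591 d = 18.22 h.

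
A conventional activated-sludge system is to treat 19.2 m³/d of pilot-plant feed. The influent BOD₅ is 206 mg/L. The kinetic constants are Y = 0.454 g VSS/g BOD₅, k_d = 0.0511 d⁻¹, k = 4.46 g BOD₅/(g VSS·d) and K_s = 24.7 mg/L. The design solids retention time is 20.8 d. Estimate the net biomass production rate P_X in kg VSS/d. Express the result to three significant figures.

P_X ≈ 0.865 kg VSS/d

From the Monod/SRT balance for a CMAS, S = K_s·(1+k_d θ_c)/[θ_c·(Y k − k_d) − 1] = 24.7 × (1 + 0.0511 × 20.8) / [20.8 × (0.454 × 4.46 − 0.0511) − 1] = 50.95 / 40.05 = 1.272 mg/L.
Observed yield with endogenous decay: Y_obs = Y / (1 + k_d·θ_c) = 0.454 / (1 + 0.0511 × 20.8) = 0.454 / 2.063 = 0.2201 g VSS/g BOD₅.
ΔS = 206 − 1.27 = 204.7 mg/L, so the substrate removal rate is 19.2 × 204.7/1000 = 3.931 kg BOD₅/d.
Biomass produced: P_X = Y_obs·Q·ΔS = 0.2201 × 3.931 ≈ 0.8651 kg VSS/d.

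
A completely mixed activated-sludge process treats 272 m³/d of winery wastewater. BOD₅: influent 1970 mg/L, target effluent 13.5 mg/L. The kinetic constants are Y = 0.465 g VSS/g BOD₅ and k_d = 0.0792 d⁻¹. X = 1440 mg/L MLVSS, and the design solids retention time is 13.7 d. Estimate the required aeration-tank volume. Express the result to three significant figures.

V ≈ 1130 m³

From the SRT design equation V = Y Q (S₀−S) θ_c / [X (1 + k_d θ_c)] = 0.465 × 272 × (1970 − 13.5) × 13.7 / [1440 × (1 + 0.0792 × 13.7)] = 3.39×10^6 / 3002 = 1129 m³.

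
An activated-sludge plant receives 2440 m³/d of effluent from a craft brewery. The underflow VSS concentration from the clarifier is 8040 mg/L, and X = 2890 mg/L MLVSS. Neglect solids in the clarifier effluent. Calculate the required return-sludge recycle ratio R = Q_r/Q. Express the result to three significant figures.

Mass balance around the secondary clarifier (neglecting effluent solids): R = X / (X_r − X) = 2890 / (8040 − 2890) = 0.5612.

R ≈ 0.561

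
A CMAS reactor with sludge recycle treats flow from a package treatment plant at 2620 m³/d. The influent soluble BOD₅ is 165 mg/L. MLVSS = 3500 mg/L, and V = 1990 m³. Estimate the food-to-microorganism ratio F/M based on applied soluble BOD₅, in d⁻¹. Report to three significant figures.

F/M = applied load / biomass = Q·S₀/(V·X) = 2620 × 165 / (1990 × 3500) = 0.06207 d⁻¹.

F/M ≈ 0.0621 d⁻¹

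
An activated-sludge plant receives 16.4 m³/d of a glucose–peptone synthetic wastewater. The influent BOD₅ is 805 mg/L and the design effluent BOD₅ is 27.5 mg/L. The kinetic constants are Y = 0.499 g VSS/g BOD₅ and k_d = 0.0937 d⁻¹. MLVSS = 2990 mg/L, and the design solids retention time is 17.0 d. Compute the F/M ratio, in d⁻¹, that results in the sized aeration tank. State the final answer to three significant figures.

F/M ≈ 0.316 d⁻¹

From the SRT design equation V = Y Q (S₀−S) θ_c / [X (1 + k_d θ_c)] = 0.499 × 16.4 × (805 − 27.5) × 17.0 / [2990 × (1 + 0.0937 × 17.0)] = 1.08×10^5 / 7753 = 13.95 m³.
F/M = Q·S₀ / (V·X) = 16.4 × 805 / (13.95 × 2990) = 0.3165 g BOD₅·(g VSS·d)⁻¹.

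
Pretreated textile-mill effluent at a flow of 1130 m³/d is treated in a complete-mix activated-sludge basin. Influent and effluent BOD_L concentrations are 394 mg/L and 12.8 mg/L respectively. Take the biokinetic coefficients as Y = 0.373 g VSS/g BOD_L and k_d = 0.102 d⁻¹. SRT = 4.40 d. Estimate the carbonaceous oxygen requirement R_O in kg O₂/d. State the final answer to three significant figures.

Observed yield with endogenous decay: Y_obs = Y / (1 + k_d·θ_c) = 0.373 / (1 + 0.102 × 4.40) = 0.373 / 1.449 = 0.2575 g VSS/g BOD_L.
ΔS = 394 − 12.8 = 381.2 mg/L, so the substrate removal rate is 1130 × 381.2/1000 = 430.8 kg BOD_L/d.
Biomass synthesised: P_X = Y_obs × 430.8 = 110.9 kg VSS/d.
R_O = Q·ΔS − 1.42 P_X = 430.8 − 157.5 = 273.3 kg O₂/d.

R_O ≈ 273 kg O₂/d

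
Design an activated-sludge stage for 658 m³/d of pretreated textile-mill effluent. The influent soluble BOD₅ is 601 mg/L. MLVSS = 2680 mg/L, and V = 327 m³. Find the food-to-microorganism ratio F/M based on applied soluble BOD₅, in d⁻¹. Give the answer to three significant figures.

F/M = Q·S₀ / (V·X) = 658 × 601 / (327.0 × 2680) = 0.4513 g soluble BOD₅·(g VSS·d)⁻¹.

F/M ≈ 0.451 d⁻¹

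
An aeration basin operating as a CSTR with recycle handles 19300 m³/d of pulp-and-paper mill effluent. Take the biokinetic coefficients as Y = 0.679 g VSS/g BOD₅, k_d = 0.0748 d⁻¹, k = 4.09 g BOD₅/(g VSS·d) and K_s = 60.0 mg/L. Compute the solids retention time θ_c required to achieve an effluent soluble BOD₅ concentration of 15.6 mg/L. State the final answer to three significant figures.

θ_c ≈ 2.01 d

At the target effluent, Y k S/(K_s+S) = 0.679×4.09×15.6/75.60 = 0.5731 d⁻¹.
Then 1/θ_c = μ − k_d = 0.5731 − 0.0748 = 0.4983 d⁻¹, giving θ_c = 2.007 d.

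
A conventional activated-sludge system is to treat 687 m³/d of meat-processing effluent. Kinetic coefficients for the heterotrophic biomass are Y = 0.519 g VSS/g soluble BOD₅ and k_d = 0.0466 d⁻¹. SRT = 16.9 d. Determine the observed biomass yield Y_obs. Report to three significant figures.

The observed yield is Y_obs = Y/(1 + k_d·θ_c) = 0.519 / (1 + 0.0466 × 16.9) = 0.519 / 1.788 = 0.2903 g VSS per g soluble BOD₅ removed.

Y_obs ≈ 0.290 g VSS/g soluble BOD₅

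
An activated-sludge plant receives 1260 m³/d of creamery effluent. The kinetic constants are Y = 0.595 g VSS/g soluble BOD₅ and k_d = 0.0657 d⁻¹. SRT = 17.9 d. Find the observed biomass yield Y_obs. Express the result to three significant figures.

Y_obs = Y / (1 + k_d θ_c) = 0.595 / (1 + 0.0657 × 17.9) = 0.595 / 2.176 = 0.2734.

Y_obs ≈ 0.273 g VSS/g soluble BOD₅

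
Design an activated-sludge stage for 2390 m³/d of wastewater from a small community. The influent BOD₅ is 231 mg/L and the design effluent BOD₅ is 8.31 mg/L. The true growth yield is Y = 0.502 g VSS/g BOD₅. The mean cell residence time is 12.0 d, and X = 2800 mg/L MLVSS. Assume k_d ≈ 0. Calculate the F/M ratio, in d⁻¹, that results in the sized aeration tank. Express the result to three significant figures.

V·X = Y·Q·ΔS·θ_c gives V = 0.502 × 2390 × (231 − 8.31) × 12.0 / 2800 = 1145 m³.
F/M = Q·S₀ / (V·X) = 2390 × 231 / (1145 × 2800) = 0.1722 g BOD₅·(g VSS·d)⁻¹.

F/M ≈ 0.172 d⁻¹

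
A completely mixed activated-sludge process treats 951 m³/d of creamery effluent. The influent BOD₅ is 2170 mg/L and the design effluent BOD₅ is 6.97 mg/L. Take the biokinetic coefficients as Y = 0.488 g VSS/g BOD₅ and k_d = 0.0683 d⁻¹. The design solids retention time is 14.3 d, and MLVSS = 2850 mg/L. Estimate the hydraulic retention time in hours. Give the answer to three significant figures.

τ ≈ 64.3 h

Steady-state biomass mass balance: V·X·(1 + k_d·θ_c) = Y·Q·(S₀ − S)·θ_c, so V = 0.488 × 951 × (2170 − 6.97) × 14.3 / [2850 × (1 + 0.0683 × 14.3)] = 1.44×10^7 / 5634 = 2548 m³.
τ = V/Q = 2548/951 = 2.679 d, or 64.31 h.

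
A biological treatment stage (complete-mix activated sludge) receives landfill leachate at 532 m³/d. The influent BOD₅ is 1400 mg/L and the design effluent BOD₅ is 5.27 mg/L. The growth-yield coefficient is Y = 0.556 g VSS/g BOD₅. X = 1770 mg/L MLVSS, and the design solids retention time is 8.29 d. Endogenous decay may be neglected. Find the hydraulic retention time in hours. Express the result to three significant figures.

τ ≈ 87.2 h

With k_d = 0 the design equation reduces to V = Y Q (S₀−S) θ_c / X = 0.556 × 532 × (1400 − 5.27) × 8.29 / 1770 = 1932 m³.
Hydraulic retention time τ = V/Q = 1932 / 532 = 3.632 d = 87.17 h.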